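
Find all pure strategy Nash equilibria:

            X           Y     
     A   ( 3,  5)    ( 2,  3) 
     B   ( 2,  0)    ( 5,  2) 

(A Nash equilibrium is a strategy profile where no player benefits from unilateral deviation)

Nash equilibrium: (A, X), (B, Y)

Work:
Best responses:
  P1 vs X: payoffs [3, 2] → best response A (payoff 3)
  P1 vs Y: payoffs [2, 5] → best response B (payoff 5)
  P2 vs A: payoffs [5, 3] → best response X (payoff 5)
  P2 vs B: payoffs [0, 2] → best response Y (payoff 2)
Mutual best responses: (A,X), (B,Y) → Nash equilibria.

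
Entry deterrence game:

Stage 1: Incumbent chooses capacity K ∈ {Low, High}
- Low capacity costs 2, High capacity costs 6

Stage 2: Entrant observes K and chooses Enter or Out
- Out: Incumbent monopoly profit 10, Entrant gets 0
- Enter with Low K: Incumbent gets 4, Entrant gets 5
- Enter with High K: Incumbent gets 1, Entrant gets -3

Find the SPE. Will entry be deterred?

SPE: (High, Enter|Low, Out|High); Entry deterred. Incumbent net profit = 4

Work:
After Low K: Entrant enters (5 > 0)
After High K: Entrant stays out (-3 < 0)
Incumbent: Low → 4−2=2, High → 10−6=4
Incumbent chooses High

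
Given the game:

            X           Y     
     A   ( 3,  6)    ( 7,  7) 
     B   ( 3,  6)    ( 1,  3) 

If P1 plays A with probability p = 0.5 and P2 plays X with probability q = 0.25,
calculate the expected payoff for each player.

E[P1] = 3.75, E[P2] = 5.25

Work:
E[P1] = p·q·π₁(A,X) + p·(1-q)·π₁(A,Y) + (1-p)·q·π₁(B,X) + (1-p)·(1-q)·π₁(B,Y)
= 0.5·0.25·3 + 0.5·0.75·7 + 0.5·0.25·3 + 0.5·0.75·1
= 3.75

E[P2] = 5.25 (similar calculation)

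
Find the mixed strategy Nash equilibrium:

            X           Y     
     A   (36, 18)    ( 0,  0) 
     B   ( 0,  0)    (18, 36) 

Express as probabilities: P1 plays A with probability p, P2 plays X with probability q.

p = 0.6667, q = 0.3333

Work:
Find probabilities that make opponent indifferent:
P2 chooses q to make P1 indifferent between A and B
P1 chooses p to make P2 indifferent between X and Y
Mixed NE: P1 plays (A: 0.6667, B: 0.3333), P2 plays (X: 0.3333, Y: 0.6667)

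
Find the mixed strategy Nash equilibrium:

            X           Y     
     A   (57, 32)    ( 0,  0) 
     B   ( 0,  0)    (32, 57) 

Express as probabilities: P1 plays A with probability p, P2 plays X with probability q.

p = 0.6404, q = 0.3596

Work:
Find probabilities that make opponent indifferent:
P2 chooses q to make P1 indifferent between A and B
P1 chooses p to make P2 indifferent between X and Y
Mixed NE: P1 plays (A: 0.6404, B: 0.3596), P2 plays (X: 0.3596, Y: 0.6404)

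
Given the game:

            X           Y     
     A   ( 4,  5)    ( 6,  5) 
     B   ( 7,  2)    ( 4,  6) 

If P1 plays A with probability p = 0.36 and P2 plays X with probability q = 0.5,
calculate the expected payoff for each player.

E[P1] = 5.32, E[P2] = 4.36

Work:
E[P1] = p·q·π₁(A,X) + p·(1-q)·π₁(A,Y) + (1-p)·q·π₁(B,X) + (1-p)·(1-q)·π₁(B,Y)
= 0.36·0.5·4 + 0.36·0.5·6 + 0.64·0.5·7 + 0.64·0.5·4
= 5.32

E[P2] = 4.36 (similar calculation)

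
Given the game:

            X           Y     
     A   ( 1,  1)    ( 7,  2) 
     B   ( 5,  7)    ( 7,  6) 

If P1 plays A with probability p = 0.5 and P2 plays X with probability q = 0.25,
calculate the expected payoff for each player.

E[P1] = 6.0, E[P2] = 4.0

Work:
E[P1] = p·q·π₁(A,X) + p·(1-q)·π₁(A,Y) + (1-p)·q·π₁(B,X) + (1-p)·(1-q)·π₁(B,Y)
= 0.5·0.25·1 + 0.5·0.75·7 + 0.5·0.25·5 + 0.5·0.75·7
= 6.0

E[P2] = 4.0 (similar calculation)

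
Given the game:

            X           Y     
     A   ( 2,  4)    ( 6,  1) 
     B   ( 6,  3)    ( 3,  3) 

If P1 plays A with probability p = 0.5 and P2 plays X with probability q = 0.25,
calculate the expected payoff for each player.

E[P1] = 4.375, E[P2] = 2.375

Work:
E[P1] = p·q·π₁(A,X) + p·(1-q)·π₁(A,Y) + (1-p)·q·π₁(B,X) + (1-p)·(1-q)·π₁(B,Y)
= 0.5·0.25·2 + 0.5·0.75·6 + 0.5·0.25·6 + 0.5·0.75·3
= 4.375

E[P2] = 2.375 (similar calculation)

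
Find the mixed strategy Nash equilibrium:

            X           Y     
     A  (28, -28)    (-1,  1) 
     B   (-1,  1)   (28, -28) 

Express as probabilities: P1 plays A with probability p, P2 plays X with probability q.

p = 0.5, q = 0.5

Work:
Find probabilities that make opponent indifferent:
P2 chooses q to make P1 indifferent between A and B
P1 chooses p to make P2 indifferent between X and Y
Mixed NE: P1 plays (A: 0.5, B: 0.5), P2 plays (X: 0.5, Y: 0.5)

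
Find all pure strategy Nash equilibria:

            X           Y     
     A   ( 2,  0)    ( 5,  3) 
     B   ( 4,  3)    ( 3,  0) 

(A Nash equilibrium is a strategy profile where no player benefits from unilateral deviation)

Nash equilibrium: (A, Y), (B, X)

Work:
Best responses:
  P1 vs X: payoffs [2, 4] → best response B (payoff 4)
  P1 vs Y: payoffs [5, 3] → best response A (payoff 5)
  P2 vs A: payoffs [0, 3] → best response Y (payoff 3)
  P2 vs B: payoffs [3, 0] → best response X (payoff 3)
Mutual best responses: (A,Y), (B,X) → Nash equilibria.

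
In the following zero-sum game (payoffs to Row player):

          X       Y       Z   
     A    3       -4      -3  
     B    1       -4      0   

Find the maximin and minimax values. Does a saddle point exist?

Maximin = -4, Minimax = -4, Saddle: True

Work:
Row minimums: [-4, -4] → maximin = -4
Column maximums: [3, -4, 0] → minimax = -4
Saddle point exists! Game value = -4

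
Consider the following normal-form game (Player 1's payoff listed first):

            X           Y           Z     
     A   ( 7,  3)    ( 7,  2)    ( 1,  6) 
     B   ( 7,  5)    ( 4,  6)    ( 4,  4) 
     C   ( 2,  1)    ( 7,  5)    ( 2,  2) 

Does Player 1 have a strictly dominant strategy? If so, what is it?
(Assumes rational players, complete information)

No strictly dominant strategy exists for Player 1

Work:
A strategy strictly dominates another if it gives a strictly higher payoff against every opponent action. Compare each pair of P1's strategies column-by-column:
  A vs B: [7 vs 7, 7 vs 4, 1 vs 4] → A does not strictly dominate B (column X: 7 ≤ 7)
  A vs C: [7 vs 2, 7 vs 7, 1 vs 2] → A does not strictly dominate C (column Y: 7 ≤ 7)
  B vs A: [7 vs 7, 4 vs 7, 4 vs 1] → B does not strictly dominate A (column X: 7 ≤ 7)
  B vs C: [7 vs 2, 4 vs 7, 4 vs 2] → B does not strictly dominate C (column Y: 4 ≤ 7)
  C vs A: [2 vs 7, 7 vs 7, 2 vs 1] → C does not strictly dominate A (column X: 2 ≤ 7)
  C vs B: [2 vs 7, 7 vs 4, 2 vs 4] → C does not strictly dominate B (column X: 2 ≤ 7)
No single strategy strictly dominates all others → no strictly dominant strategy.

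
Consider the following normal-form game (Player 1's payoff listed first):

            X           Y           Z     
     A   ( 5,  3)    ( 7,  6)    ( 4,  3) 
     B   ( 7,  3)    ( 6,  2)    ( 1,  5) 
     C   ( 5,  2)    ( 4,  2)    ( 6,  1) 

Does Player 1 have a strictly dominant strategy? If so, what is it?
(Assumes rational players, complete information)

No strictly dominant strategy exists for Player 1

Work:
A strategy strictly dominates another if it gives a strictly higher payoff against every opponent action. Compare each pair of P1's strategies column-by-column:
  A vs B: [5 vs 7, 7 vs 6, 4 vs 1] → A does not strictly dominate B (column X: 5 ≤ 7)
  A vs C: [5 vs 5, 7 vs 4, 4 vs 6] → A does not strictly dominate C (column X: 5 ≤ 5)
  B vs A: [7 vs 5, 6 vs 7, 1 vs 4] → B does not strictly dominate A (column Y: 6 ≤ 7)
  B vs C: [7 vs 5, 6 vs 4, 1 vs 6] → B does not strictly dominate C (column Z: 1 ≤ 6)
  C vs A: [5 vs 5, 4 vs 7, 6 vs 4] → C does not strictly dominate A (column X: 5 ≤ 5)
  C vs B: [5 vs 7, 4 vs 6, 6 vs 1] → C does not strictly dominate B (column X: 5 ≤ 7)
No single strategy strictly dominates all others → no strictly dominant strategy.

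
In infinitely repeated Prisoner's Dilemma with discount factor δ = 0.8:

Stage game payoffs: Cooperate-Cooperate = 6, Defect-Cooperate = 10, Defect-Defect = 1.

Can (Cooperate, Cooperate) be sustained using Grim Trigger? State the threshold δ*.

δ* = 0.4444; since δ = 0.8 ≥ 0.4444, cooperation can be sustained

Work:
For Grim Trigger:
Cooperate forever: 6/(1-δ)
Defect then punished: 10 + 1·δ/(1-δ)
Need: 6/(1-δ) ≥ 10 + 1·δ/(1-δ)
Solving: δ ≥ (T-R)/(T-P) = (10-6)/(10-1) = 0.4444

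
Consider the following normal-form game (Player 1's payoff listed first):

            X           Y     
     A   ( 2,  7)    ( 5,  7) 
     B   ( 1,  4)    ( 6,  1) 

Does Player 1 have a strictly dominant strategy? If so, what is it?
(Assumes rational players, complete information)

No strictly dominant strategy exists for Player 1

Work:
A strategy strictly dominates another if it gives a strictly higher payoff against every opponent action. Compare each pair of P1's strategies column-by-column:
  A vs B: [2 vs 1, 5 vs 6] → A does not strictly dominate B (column Y: 5 ≤ 6)
  B vs A: [1 vs 2, 6 vs 5] → B does not strictly dominate A (column X: 1 ≤ 2)
No single strategy strictly dominates all others → no strictly dominant strategy.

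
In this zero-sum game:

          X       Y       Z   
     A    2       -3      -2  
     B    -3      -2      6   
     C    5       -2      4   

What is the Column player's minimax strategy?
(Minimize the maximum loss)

Column should play Y, value = -2

Work:
Column player minimizes Row's maximum payoff:
Column X: max payoff to Row = 5
Column Y: max payoff to Row = -2
Column Z: max payoff to Row = 6
Minimum is -2, achieved by column Y.
Minimax strategy: Y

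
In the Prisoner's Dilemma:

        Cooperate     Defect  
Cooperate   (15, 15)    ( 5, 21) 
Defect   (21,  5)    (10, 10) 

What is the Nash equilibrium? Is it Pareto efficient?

(Defect, Defect) is NE; not Pareto efficient

Work:
Defect dominates Cooperate for both players:
If P2 cooperates: Defect (21) > Cooperate (15)
If P2 defects: Defect (10) > Cooperate (5)
NE: (Defect, Defect) with payoff (10, 10)
But (Cooperate, Cooperate) = (15, 15) Pareto dominates (10, 10)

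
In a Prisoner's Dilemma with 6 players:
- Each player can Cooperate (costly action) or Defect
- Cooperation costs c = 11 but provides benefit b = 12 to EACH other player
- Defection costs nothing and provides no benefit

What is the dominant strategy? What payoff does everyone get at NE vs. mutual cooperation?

Dominant: Defect; NE payoff = 0; Coop payoff = 49

Work:
Defect dominates (saves cost c = 11, benefit to others is external)
NE: All defect → everyone gets 0
If all cooperate: each receives (5)×12 - 11 = 49
Social dilemma: 49 > 0 but NE gives 0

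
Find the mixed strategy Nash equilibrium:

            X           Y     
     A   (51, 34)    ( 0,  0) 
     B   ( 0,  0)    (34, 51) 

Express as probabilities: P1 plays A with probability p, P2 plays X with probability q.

p = 0.6, q = 0.4

Work:
Find probabilities that make opponent indifferent:
P2 chooses q to make P1 indifferent between A and B
P1 chooses p to make P2 indifferent between X and Y
Mixed NE: P1 plays (A: 0.6, B: 0.4), P2 plays (X: 0.4, Y: 0.6)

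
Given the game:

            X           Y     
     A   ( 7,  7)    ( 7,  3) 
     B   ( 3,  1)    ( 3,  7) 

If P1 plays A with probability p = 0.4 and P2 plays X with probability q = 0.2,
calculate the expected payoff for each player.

E[P1] = 4.6, E[P2] = 5.0

Work:
E[P1] = p·q·π₁(A,X) + p·(1-q)·π₁(A,Y) + (1-p)·q·π₁(B,X) + (1-p)·(1-q)·π₁(B,Y)
= 0.4·0.2·7 + 0.4·0.8·7 + 0.6·0.2·3 + 0.6·0.8·3
= 4.6

E[P2] = 5.0 (similar calculation)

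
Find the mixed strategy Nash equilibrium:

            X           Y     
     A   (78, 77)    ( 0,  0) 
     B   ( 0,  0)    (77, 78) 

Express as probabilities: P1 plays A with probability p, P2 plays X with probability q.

p = 0.5032, q = 0.4968

Work:
Find probabilities that make opponent indifferent:
P2 chooses q to make P1 indifferent between A and B
P1 chooses p to make P2 indifferent between X and Y
Mixed NE: P1 plays (A: 0.5032, B: 0.4968), P2 plays (X: 0.4968, Y: 0.5032)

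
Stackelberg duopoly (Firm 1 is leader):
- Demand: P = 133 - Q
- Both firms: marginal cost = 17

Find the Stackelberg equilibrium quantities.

q₁* (leader) = 58.0, q₂* (follower) = 29.0

Work:
Follower's reaction: q₂ = (a - c - q₁)/2
Leader substitutes: π₁ = q₁·(a - q₁ - (a-c-q₁)/2 - c)
FOC: q₁* = (133 - 17)/2 = 58.00
Then: q₂* = (133 - 17 - 58.0)/2 = 29.00
Leader has first-mover advantage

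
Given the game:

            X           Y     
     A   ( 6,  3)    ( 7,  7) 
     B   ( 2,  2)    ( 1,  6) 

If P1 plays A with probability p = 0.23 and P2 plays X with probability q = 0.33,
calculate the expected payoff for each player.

E[P1] = 2.5582, E[P2] = 4.91

Work:
E[P1] = p·q·π₁(A,X) + p·(1-q)·π₁(A,Y) + (1-p)·q·π₁(B,X) + (1-p)·(1-q)·π₁(B,Y)
= 0.23·0.33·6 + 0.23·0.67·7 + 0.77·0.33·2 + 0.77·0.67·1
= 2.5582

E[P2] = 4.91 (similar calculation)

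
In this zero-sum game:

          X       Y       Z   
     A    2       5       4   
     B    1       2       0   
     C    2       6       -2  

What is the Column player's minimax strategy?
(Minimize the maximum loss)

Column should play X, value = 2

Work:
Column player minimizes Row's maximum payoff:
Column X: max payoff to Row = 2
Column Y: max payoff to Row = 6
Column Z: max payoff to Row = 4
Minimum is 2, achieved by column X.
Minimax strategy: X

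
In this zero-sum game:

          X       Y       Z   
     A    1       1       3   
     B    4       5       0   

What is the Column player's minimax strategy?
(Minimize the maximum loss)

Column should play Z, value = 3

Work:
Column player minimizes Row's maximum payoff:
Column X: max payoff to Row = 4
Column Y: max payoff to Row = 5
Column Z: max payoff to Row = 3
Minimum is 3, achieved by column Z.
Minimax strategy: Z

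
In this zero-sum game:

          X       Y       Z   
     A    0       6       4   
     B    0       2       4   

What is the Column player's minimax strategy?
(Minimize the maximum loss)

Column should play X, value = 0

Work:
Column player minimizes Row's maximum payoff:
Column X: max payoff to Row = 0
Column Y: max payoff to Row = 6
Column Z: max payoff to Row = 4
Minimum is 0, achieved by column X.
Minimax strategy: X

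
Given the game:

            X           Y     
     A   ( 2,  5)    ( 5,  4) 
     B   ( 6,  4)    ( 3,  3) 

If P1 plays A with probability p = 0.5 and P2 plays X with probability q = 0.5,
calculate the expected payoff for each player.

E[P1] = 4.0, E[P2] = 4.0

Work:
E[P1] = p·q·π₁(A,X) + p·(1-q)·π₁(A,Y) + (1-p)·q·π₁(B,X) + (1-p)·(1-q)·π₁(B,Y)
= 0.5·0.5·2 + 0.5·0.5·5 + 0.5·0.5·6 + 0.5·0.5·3
= 4.0

E[P2] = 4.0 (similar calculation)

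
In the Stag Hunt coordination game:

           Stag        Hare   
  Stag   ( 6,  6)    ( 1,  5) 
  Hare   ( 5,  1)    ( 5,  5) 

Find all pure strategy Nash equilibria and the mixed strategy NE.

Pure NE: (Stag, Stag) and (Hare, Hare); Mixed NE: p = 0.8, q = 0.8

Work:
Check pure NE:
(Stag, Stag): (6, 6) - no unilateral deviation beneficial
(Hare, Hare): (5, 5) - no unilateral deviation beneficial
Mixed NE: P1 plays Stag with p = 0.8, P2 plays Stag with q = 0.8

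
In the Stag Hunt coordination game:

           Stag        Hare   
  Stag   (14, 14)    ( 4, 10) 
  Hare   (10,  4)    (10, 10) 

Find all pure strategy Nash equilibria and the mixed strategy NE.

Pure NE: (Stag, Stag) and (Hare, Hare); Mixed NE: p = 0.6, q = 0.6

Work:
Check pure NE:
(Stag, Stag): (14, 14) - no unilateral deviation beneficial
(Hare, Hare): (10, 10) - no unilateral deviation beneficial
Mixed NE: P1 plays Stag with p = 0.6, P2 plays Stag with q = 0.6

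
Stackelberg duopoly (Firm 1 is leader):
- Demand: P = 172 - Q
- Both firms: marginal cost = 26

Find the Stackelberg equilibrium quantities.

q₁* (leader) = 73.0, q₂* (follower) = 36.5

Work:
Follower's reaction: q₂ = (a - c - q₁)/2
Leader substitutes: π₁ = q₁·(a - q₁ - (a-c-q₁)/2 - c)
FOC: q₁* = (172 - 26)/2 = 73.00
Then: q₂* = (172 - 26 - 73.0)/2 = 36.50
Leader has first-mover advantage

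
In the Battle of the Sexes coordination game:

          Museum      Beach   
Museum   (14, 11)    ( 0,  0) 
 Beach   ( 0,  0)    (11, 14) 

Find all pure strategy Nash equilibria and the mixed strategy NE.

Pure NE: (Museum, Museum) and (Beach, Beach); Mixed NE: p = 0.56, q = 0.44

Work:
Check pure NE:
(Museum, Museum): (14, 11) - no unilateral deviation beneficial
(Beach, Beach): (11, 14) - no unilateral deviation beneficial
Mixed NE: P1 plays Museum with p = 0.56, P2 plays Museum with q = 0.44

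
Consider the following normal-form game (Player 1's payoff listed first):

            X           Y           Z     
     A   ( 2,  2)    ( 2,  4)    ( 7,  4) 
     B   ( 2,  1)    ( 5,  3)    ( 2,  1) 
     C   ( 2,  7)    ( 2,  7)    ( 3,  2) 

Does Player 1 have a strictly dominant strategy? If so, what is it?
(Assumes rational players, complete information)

No strictly dominant strategy exists for Player 1

Work:
A strategy strictly dominates another if it gives a strictly higher payoff against every opponent action. Compare each pair of P1's strategies column-by-column:
  A vs B: [2 vs 2, 2 vs 5, 7 vs 2] → A does not strictly dominate B (column X: 2 ≤ 2)
  A vs C: [2 vs 2, 2 vs 2, 7 vs 3] → A does not strictly dominate C (column X: 2 ≤ 2)
  B vs A: [2 vs 2, 5 vs 2, 2 vs 7] → B does not strictly dominate A (column X: 2 ≤ 2)
  B vs C: [2 vs 2, 5 vs 2, 2 vs 3] → B does not strictly dominate C (column X: 2 ≤ 2)
  C vs A: [2 vs 2, 2 vs 2, 3 vs 7] → C does not strictly dominate A (column X: 2 ≤ 2)
  C vs B: [2 vs 2, 2 vs 5, 3 vs 2] → C does not strictly dominate B (column X: 2 ≤ 2)
No single strategy strictly dominates all others → no strictly dominant strategy.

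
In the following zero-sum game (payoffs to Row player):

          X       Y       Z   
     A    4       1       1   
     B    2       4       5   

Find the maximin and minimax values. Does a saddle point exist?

Maximin = 2, Minimax = 4, Saddle: False

Work:
Row minimums: [1, 2] → maximin = 2
Column maximums: [4, 4, 5] → minimax = 4
No saddle point (maximin ≠ minimax). Mixed strategy needed.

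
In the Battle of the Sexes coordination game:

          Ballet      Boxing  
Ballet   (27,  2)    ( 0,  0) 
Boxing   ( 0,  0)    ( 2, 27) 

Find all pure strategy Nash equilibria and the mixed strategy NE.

Pure NE: (Ballet, Ballet) and (Boxing, Boxing); Mixed NE: p = 0.931, q = 0.069

Work:
Check pure NE:
(Ballet, Ballet): (27, 2) - no unilateral deviation beneficial
(Boxing, Boxing): (2, 27) - no unilateral deviation beneficial
Mixed NE: P1 plays Ballet with p = 0.931, P2 plays Ballet with q = 0.069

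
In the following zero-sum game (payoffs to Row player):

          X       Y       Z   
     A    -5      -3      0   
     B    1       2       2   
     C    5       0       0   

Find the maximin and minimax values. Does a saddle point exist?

Maximin = 1, Minimax = 2, Saddle: False

Work:
Row minimums: [-5, 1, 0] → maximin = 1
Column maximums: [5, 2, 2] → minimax = 2
No saddle point (maximin ≠ minimax). Mixed strategy needed.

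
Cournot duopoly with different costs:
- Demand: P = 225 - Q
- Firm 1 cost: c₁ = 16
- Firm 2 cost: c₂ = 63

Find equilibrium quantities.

q₁* = 85.33, q₂* = 38.33

Work:
Reaction: q₁ = (225 - 16 - q₂)/2
Reaction: q₂ = (225 - 63 - q₁)/2
Solve simultaneously:
q₁* = (225 - 2×16 + 63)/3 = 85.33
q₂* = (225 - 2×63 + 16)/3 = 38.33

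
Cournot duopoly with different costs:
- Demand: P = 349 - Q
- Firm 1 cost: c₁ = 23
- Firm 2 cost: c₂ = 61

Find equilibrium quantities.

q₁* = 121.33, q₂* = 83.33

Work:
Reaction: q₁ = (349 - 23 - q₂)/2
Reaction: q₂ = (349 - 61 - q₁)/2
Solve simultaneously:
q₁* = (349 - 2×23 + 61)/3 = 121.33
q₂* = (349 - 2×61 + 23)/3 = 83.33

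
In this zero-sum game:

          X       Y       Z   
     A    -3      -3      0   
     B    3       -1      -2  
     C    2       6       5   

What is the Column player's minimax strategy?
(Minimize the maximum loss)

Column should play X, value = 3

Work:
Column player minimizes Row's maximum payoff:
Column X: max payoff to Row = 3
Column Y: max payoff to Row = 6
Column Z: max payoff to Row = 5
Minimum is 3, achieved by column X.
Minimax strategy: X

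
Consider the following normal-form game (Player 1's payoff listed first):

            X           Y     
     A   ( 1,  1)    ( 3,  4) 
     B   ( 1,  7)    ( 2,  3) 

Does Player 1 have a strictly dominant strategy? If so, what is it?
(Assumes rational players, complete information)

No strictly dominant strategy exists for Player 1

Work:
A strategy strictly dominates another if it gives a strictly higher payoff against every opponent action. Compare each pair of P1's strategies column-by-column:
  A vs B: [1 vs 1, 3 vs 2] → A does not strictly dominate B (column X: 1 ≤ 1)
  B vs A: [1 vs 1, 2 vs 3] → B does not strictly dominate A (column X: 1 ≤ 1)
No single strategy strictly dominates all others → no strictly dominant strategy.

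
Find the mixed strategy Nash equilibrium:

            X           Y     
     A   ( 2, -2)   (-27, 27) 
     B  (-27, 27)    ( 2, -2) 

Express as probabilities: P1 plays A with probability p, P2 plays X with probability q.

p = 0.5, q = 0.5

Work:
Find probabilities that make opponent indifferent:
P2 chooses q to make P1 indifferent between A and B
P1 chooses p to make P2 indifferent between X and Y
Mixed NE: P1 plays (A: 0.5, B: 0.5), P2 plays (X: 0.5, Y: 0.5)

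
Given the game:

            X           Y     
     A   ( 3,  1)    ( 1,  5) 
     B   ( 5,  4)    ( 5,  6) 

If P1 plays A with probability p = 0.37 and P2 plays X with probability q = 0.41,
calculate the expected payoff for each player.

E[P1] = 3.8234, E[P2] = 4.5066

Work:
E[P1] = p·q·π₁(A,X) + p·(1-q)·π₁(A,Y) + (1-p)·q·π₁(B,X) + (1-p)·(1-q)·π₁(B,Y)
= 0.37·0.41·3 + 0.37·0.59·1 + 0.63·0.41·5 + 0.63·0.59·5
= 3.8234

E[P2] = 4.5066 (similar calculation)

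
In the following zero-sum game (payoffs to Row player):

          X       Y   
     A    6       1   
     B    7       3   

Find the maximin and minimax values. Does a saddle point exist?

Maximin = 3, Minimax = 3, Saddle: True

Work:
Row minimums: [1, 3] → maximin = 3
Column maximums: [7, 3] → minimax = 3
Saddle point exists! Game value = 3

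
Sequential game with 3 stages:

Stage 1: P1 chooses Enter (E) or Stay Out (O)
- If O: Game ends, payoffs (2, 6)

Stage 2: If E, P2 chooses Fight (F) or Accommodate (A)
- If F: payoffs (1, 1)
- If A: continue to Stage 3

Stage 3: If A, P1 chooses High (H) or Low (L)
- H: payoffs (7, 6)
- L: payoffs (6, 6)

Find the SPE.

SPE: (E, A, H); Outcome (7, 6)

Work:
Stage 3: P1 chooses H (7 vs 6)
Stage 2: P2: F->1, A->6 (anticipating H). Choose A
Stage 1: P1: O->2, E->7 (anticipating A, H). Choose E
SPE path: E -> A -> H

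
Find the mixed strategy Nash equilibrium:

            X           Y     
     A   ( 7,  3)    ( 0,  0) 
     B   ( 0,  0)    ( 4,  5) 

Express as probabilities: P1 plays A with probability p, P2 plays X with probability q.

p = 0.625, q = 0.3636

Work:
Find probabilities that make opponent indifferent:
P2 chooses q to make P1 indifferent between A and B
P1 chooses p to make P2 indifferent between X and Y
Mixed NE: P1 plays (A: 0.625, B: 0.375), P2 plays (X: 0.3636, Y: 0.6364)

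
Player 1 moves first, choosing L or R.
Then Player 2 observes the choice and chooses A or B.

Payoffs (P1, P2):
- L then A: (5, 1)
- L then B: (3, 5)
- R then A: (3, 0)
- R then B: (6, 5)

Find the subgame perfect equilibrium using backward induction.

P1 plays R, P2 plays B after L and B after R; Payoff (6, 5)

Work:
Backward induction:
After L: P2 chooses B → P1 gets 3
After R: P2 chooses B → P1 gets 6
P1 chooses R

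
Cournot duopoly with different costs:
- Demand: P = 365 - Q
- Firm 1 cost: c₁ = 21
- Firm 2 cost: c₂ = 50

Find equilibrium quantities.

q₁* = 124.33, q₂* = 95.33

Work:
Reaction: q₁ = (365 - 21 - q₂)/2
Reaction: q₂ = (365 - 50 - q₁)/2
Solve simultaneously:
q₁* = (365 - 2×21 + 50)/3 = 124.33
q₂* = (365 - 2×50 + 21)/3 = 95.33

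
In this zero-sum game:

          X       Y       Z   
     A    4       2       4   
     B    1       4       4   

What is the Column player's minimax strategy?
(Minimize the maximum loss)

Column should play X or Y or Z (all achieve the minimum), value = 4

Work:
Column player minimizes Row's maximum payoff:
Column X: max payoff to Row = 4
Column Y: max payoff to Row = 4
Column Z: max payoff to Row = 4
Minimum is 4, achieved by columns X, Y, Z (tied).
Each of X or Y or Z is a minimax strategy.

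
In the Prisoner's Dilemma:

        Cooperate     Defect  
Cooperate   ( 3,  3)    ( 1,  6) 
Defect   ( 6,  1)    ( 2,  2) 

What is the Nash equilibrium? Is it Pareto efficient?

(Defect, Defect) is NE; not Pareto efficient

Work:
Defect dominates Cooperate for both players:
If P2 cooperates: Defect (6) > Cooperate (3)
If P2 defects: Defect (2) > Cooperate (1)
NE: (Defect, Defect) with payoff (2, 2)
But (Cooperate, Cooperate) = (3, 3) Pareto dominates (2, 2)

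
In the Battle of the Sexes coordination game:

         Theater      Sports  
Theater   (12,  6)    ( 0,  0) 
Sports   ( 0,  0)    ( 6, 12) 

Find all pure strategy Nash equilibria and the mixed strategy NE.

Pure NE: (Theater, Theater) and (Sports, Sports); Mixed NE: p = 0.6667, q = 0.3333

Work:
Check pure NE:
(Theater, Theater): (12, 6) - no unilateral deviation beneficial
(Sports, Sports): (6, 12) - no unilateral deviation beneficial
Mixed NE: P1 plays Theater with p = 0.6667, P2 plays Theater with q = 0.3333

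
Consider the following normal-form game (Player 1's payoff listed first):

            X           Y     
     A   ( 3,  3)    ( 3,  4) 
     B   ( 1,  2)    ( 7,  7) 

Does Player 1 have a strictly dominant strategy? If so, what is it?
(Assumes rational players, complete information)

No strictly dominant strategy exists for Player 1

Work:
A strategy strictly dominates another if it gives a strictly higher payoff against every opponent action. Compare each pair of P1's strategies column-by-column:
  A vs B: [3 vs 1, 3 vs 7] → A does not strictly dominate B (column Y: 3 ≤ 7)
  B vs A: [1 vs 3, 7 vs 3] → B does not strictly dominate A (column X: 1 ≤ 3)
No single strategy strictly dominates all others → no strictly dominant strategy.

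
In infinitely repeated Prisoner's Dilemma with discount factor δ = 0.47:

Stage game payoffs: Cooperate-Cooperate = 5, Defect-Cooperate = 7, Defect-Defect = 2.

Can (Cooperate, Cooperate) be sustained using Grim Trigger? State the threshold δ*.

δ* = 0.4; since δ = 0.47 ≥ 0.4, cooperation can be sustained

Work:
For Grim Trigger:
Cooperate forever: 5/(1-δ)
Defect then punished: 7 + 2·δ/(1-δ)
Need: 5/(1-δ) ≥ 7 + 2·δ/(1-δ)
Solving: δ ≥ (T-R)/(T-P) = (7-5)/(7-2) = 0.4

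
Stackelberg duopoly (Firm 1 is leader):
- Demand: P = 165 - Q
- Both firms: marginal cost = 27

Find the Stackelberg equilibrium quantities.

q₁* (leader) = 69.0, q₂* (follower) = 34.5

Work:
Follower's reaction: q₂ = (a - c - q₁)/2
Leader substitutes: π₁ = q₁·(a - q₁ - (a-c-q₁)/2 - c)
FOC: q₁* = (165 - 27)/2 = 69.00
Then: q₂* = (165 - 27 - 69.0)/2 = 34.50
Leader has first-mover advantage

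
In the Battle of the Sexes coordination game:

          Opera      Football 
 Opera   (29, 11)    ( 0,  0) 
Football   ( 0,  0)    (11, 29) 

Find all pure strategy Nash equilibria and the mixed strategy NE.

Pure NE: (Opera, Opera) and (Football, Football); Mixed NE: p = 0.725, q = 0.275

Work:
Check pure NE:
(Opera, Opera): (29, 11) - no unilateral deviation beneficial
(Football, Football): (11, 29) - no unilateral deviation beneficial
Mixed NE: P1 plays Opera with p = 0.725, P2 plays Opera with q = 0.275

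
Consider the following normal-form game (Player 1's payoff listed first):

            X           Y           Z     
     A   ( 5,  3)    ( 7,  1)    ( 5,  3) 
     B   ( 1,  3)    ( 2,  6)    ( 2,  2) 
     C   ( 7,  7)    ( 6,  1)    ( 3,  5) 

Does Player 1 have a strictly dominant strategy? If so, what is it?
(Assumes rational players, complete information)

No strictly dominant strategy exists for Player 1

Work:
A strategy strictly dominates another if it gives a strictly higher payoff against every opponent action. Compare each pair of P1's strategies column-by-column:
  A vs B: [5 vs 1, 7 vs 2, 5 vs 2] → A strictly dominates B
  A vs C: [5 vs 7, 7 vs 6, 5 vs 3] → A does not strictly dominate C (column X: 5 ≤ 7)
  B vs A: [1 vs 5, 2 vs 7, 2 vs 5] → B does not strictly dominate A (column X: 1 ≤ 5)
  B vs C: [1 vs 7, 2 vs 6, 2 vs 3] → B does not strictly dominate C (column X: 1 ≤ 7)
  C vs A: [7 vs 5, 6 vs 7, 3 vs 5] → C does not strictly dominate A (column Y: 6 ≤ 7)
  C vs B: [7 vs 1, 6 vs 2, 3 vs 2] → C strictly dominates B
No single strategy strictly dominates all others → no strictly dominant strategy.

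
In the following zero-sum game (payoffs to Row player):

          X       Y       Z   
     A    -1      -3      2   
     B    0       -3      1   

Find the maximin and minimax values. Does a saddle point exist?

Maximin = -3, Minimax = -3, Saddle: True

Work:
Row minimums: [-3, -3] → maximin = -3
Column maximums: [0, -3, 2] → minimax = -3
Saddle point exists! Game value = -3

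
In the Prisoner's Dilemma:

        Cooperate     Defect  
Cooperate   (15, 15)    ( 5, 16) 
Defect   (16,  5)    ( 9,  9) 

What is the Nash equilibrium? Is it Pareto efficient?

(Defect, Defect) is NE; not Pareto efficient

Work:
Defect dominates Cooperate for both players:
If P2 cooperates: Defect (16) > Cooperate (15)
If P2 defects: Defect (9) > Cooperate (5)
NE: (Defect, Defect) with payoff (9, 9)
But (Cooperate, Cooperate) = (15, 15) Pareto dominates (9, 9)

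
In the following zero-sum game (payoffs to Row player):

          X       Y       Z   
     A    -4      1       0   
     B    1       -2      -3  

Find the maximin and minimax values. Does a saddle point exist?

Maximin = -3, Minimax = 0, Saddle: False

Work:
Row minimums: [-4, -3] → maximin = -3
Column maximums: [1, 1, 0] → minimax = 0
No saddle point (maximin ≠ minimax). Mixed strategy needed.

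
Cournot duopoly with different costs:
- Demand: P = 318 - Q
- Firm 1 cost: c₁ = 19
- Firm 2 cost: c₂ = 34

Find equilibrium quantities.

q₁* = 104.67, q₂* = 89.67

Work:
Reaction: q₁ = (318 - 19 - q₂)/2
Reaction: q₂ = (318 - 34 - q₁)/2
Solve simultaneously:
q₁* = (318 - 2×19 + 34)/3 = 104.67
q₂* = (318 - 2×34 + 19)/3 = 89.67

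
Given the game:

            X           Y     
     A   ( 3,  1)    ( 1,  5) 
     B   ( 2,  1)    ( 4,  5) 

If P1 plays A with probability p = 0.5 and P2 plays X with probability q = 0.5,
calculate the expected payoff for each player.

E[P1] = 2.5, E[P2] = 3.0

Work:
E[P1] = p·q·π₁(A,X) + p·(1-q)·π₁(A,Y) + (1-p)·q·π₁(B,X) + (1-p)·(1-q)·π₁(B,Y)
= 0.5·0.5·3 + 0.5·0.5·1 + 0.5·0.5·2 + 0.5·0.5·4
= 2.5

E[P2] = 3.0 (similar calculation)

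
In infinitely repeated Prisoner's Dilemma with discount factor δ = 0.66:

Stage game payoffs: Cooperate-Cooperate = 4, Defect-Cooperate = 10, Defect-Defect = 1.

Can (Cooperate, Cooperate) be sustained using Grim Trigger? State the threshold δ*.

δ* = 0.6667; since δ = 0.66 < 0.6667, cooperation cannot be sustained

Work:
For Grim Trigger:
Cooperate forever: 4/(1-δ)
Defect then punished: 10 + 1·δ/(1-δ)
Need: 4/(1-δ) ≥ 10 + 1·δ/(1-δ)
Solving: δ ≥ (T-R)/(T-P) = (10-4)/(10-1) = 0.6667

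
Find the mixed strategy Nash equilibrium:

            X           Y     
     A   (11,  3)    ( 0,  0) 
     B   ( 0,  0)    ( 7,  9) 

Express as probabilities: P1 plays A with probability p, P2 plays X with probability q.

p = 0.75, q = 0.3889

Work:
Find probabilities that make opponent indifferent:
P2 chooses q to make P1 indifferent between A and B
P1 chooses p to make P2 indifferent between X and Y
Mixed NE: P1 plays (A: 0.75, B: 0.25), P2 plays (X: 0.3889, Y: 0.6111)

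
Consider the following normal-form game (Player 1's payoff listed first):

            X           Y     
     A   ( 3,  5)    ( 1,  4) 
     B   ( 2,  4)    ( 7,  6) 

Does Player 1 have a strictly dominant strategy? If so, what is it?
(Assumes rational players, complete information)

No strictly dominant strategy exists for Player 1

Work:
A strategy strictly dominates another if it gives a strictly higher payoff against every opponent action. Compare each pair of P1's strategies column-by-column:
  A vs B: [3 vs 2, 1 vs 7] → A does not strictly dominate B (column Y: 1 ≤ 7)
  B vs A: [2 vs 3, 7 vs 1] → B does not strictly dominate A (column X: 2 ≤ 3)
No single strategy strictly dominates all others → no strictly dominant strategy.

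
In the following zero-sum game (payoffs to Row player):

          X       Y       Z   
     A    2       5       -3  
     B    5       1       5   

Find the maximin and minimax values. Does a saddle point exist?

Maximin = 1, Minimax = 5, Saddle: False

Work:
Row minimums: [-3, 1] → maximin = 1
Column maximums: [5, 5, 5] → minimax = 5
No saddle point (maximin ≠ minimax). Mixed strategy needed.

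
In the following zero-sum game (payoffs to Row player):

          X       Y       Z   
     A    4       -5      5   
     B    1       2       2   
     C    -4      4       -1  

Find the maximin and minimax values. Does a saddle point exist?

Maximin = 1, Minimax = 4, Saddle: False

Work:
Row minimums: [-5, 1, -4] → maximin = 1
Column maximums: [4, 4, 5] → minimax = 4
No saddle point (maximin ≠ minimax). Mixed strategy needed.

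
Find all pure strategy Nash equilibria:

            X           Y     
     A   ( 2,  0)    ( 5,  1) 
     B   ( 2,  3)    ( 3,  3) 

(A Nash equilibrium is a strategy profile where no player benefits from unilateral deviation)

Nash equilibrium: (A, Y), (B, X)

Work:
Best responses:
  P1 vs X: payoffs [2, 2] → best response A/B (payoff 2)
  P1 vs Y: payoffs [5, 3] → best response A (payoff 5)
  P2 vs A: payoffs [0, 1] → best response Y (payoff 1)
  P2 vs B: payoffs [3, 3] → best response X/Y (payoff 3)
Mutual best responses: (A,Y), (B,X) → Nash equilibria.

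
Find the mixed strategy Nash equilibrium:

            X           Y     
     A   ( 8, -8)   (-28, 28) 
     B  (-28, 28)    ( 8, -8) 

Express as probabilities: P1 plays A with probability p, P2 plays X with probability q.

p = 0.5, q = 0.5

Work:
Find probabilities that make opponent indifferent:
P2 chooses q to make P1 indifferent between A and B
P1 chooses p to make P2 indifferent between X and Y
Mixed NE: P1 plays (A: 0.5, B: 0.5), P2 plays (X: 0.5, Y: 0.5)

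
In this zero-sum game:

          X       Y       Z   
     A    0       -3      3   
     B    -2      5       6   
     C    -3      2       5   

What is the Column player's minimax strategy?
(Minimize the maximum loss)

Column should play X, value = 0

Work:
Column player minimizes Row's maximum payoff:
Column X: max payoff to Row = 0
Column Y: max payoff to Row = 5
Column Z: max payoff to Row = 6
Minimum is 0, achieved by column X.
Minimax strategy: X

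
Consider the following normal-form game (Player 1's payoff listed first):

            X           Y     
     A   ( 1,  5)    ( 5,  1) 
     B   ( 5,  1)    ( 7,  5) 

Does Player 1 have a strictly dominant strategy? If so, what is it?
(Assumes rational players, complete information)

Yes, Player 1's strictly dominant strategy is B

Work:
A strategy strictly dominates another if it gives a strictly higher payoff against every opponent action. Compare each pair of P1's strategies column-by-column:
  A vs B: [1 vs 5, 5 vs 7] → A does not strictly dominate B (column X: 1 ≤ 5)
  B vs A: [5 vs 1, 7 vs 5] → B strictly dominates A
B strictly dominates every other strategy → strictly dominant.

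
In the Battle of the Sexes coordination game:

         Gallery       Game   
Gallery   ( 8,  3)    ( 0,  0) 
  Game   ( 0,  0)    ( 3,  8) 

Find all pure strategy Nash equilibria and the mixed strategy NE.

Pure NE: (Gallery, Gallery) and (Game, Game); Mixed NE: p = 0.7273, q = 0.2727

Work:
Check pure NE:
(Gallery, Gallery): (8, 3) - no unilateral deviation beneficial
(Game, Game): (3, 8) - no unilateral deviation beneficial
Mixed NE: P1 plays Gallery with p = 0.7273, P2 plays Gallery with q = 0.2727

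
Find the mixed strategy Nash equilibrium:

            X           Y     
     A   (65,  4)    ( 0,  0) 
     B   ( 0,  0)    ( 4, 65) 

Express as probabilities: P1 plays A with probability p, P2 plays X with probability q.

p = 0.942, q = 0.058

Work:
Find probabilities that make opponent indifferent:
P2 chooses q to make P1 indifferent between A and B
P1 chooses p to make P2 indifferent between X and Y
Mixed NE: P1 plays (A: 0.942, B: 0.058), P2 plays (X: 0.058, Y: 0.942)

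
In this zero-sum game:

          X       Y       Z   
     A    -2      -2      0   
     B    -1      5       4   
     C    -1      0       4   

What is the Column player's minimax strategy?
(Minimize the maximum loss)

Column should play X, value = -1

Work:
Column player minimizes Row's maximum payoff:
Column X: max payoff to Row = -1
Column Y: max payoff to Row = 5
Column Z: max payoff to Row = 4
Minimum is -1, achieved by column X.
Minimax strategy: X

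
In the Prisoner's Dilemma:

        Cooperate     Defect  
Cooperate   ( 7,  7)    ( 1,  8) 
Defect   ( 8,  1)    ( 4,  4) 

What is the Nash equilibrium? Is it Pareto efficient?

(Defect, Defect) is NE; not Pareto efficient

Work:
Defect dominates Cooperate for both players:
If P2 cooperates: Defect (8) > Cooperate (7)
If P2 defects: Defect (4) > Cooperate (1)
NE: (Defect, Defect) with payoff (4, 4)
But (Cooperate, Cooperate) = (7, 7) Pareto dominates (4, 4)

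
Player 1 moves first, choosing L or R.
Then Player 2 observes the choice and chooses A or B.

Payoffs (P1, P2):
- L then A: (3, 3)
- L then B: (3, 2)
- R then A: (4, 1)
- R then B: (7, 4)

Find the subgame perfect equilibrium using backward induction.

P1 plays R, P2 plays A after L and B after R; Payoff (7, 4)

Work:
Backward induction:
After L: P2 chooses A → P1 gets 3
After R: P2 chooses B → P1 gets 7
P1 chooses R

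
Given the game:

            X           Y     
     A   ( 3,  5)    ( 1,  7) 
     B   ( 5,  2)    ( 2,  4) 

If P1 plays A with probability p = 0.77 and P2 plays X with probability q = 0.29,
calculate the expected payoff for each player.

E[P1] = 1.8767, E[P2] = 5.73

Work:
E[P1] = p·q·π₁(A,X) + p·(1-q)·π₁(A,Y) + (1-p)·q·π₁(B,X) + (1-p)·(1-q)·π₁(B,Y)
= 0.77·0.29·3 + 0.77·0.71·1 + 0.23·0.29·5 + 0.23·0.71·2
= 1.8767

E[P2] = 5.73 (similar calculation)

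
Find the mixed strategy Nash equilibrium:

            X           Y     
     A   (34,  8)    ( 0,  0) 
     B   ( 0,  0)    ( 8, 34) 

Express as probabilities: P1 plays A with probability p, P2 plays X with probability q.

p = 0.8095, q = 0.1905

Work:
Find probabilities that make opponent indifferent:
P2 chooses q to make P1 indifferent between A and B
P1 chooses p to make P2 indifferent between X and Y
Mixed NE: P1 plays (A: 0.8095, B: 0.1905), P2 plays (X: 0.1905, Y: 0.8095)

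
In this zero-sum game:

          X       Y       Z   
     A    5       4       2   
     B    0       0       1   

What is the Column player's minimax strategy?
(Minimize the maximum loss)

Column should play Z, value = 2

Work:
Column player minimizes Row's maximum payoff:
Column X: max payoff to Row = 5
Column Y: max payoff to Row = 4
Column Z: max payoff to Row = 2
Minimum is 2, achieved by column Z.
Minimax strategy: Z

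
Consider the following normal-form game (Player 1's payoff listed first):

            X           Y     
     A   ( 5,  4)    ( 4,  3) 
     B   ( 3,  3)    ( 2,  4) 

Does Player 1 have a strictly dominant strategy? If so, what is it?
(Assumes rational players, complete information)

Yes, Player 1's strictly dominant strategy is A

Work:
A strategy strictly dominates another if it gives a strictly higher payoff against every opponent action. Compare each pair of P1's strategies column-by-column:
  A vs B: [5 vs 3, 4 vs 2] → A strictly dominates B
  B vs A: [3 vs 5, 2 vs 4] → B does not strictly dominate A (column X: 3 ≤ 5)
A strictly dominates every other strategy → strictly dominant.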